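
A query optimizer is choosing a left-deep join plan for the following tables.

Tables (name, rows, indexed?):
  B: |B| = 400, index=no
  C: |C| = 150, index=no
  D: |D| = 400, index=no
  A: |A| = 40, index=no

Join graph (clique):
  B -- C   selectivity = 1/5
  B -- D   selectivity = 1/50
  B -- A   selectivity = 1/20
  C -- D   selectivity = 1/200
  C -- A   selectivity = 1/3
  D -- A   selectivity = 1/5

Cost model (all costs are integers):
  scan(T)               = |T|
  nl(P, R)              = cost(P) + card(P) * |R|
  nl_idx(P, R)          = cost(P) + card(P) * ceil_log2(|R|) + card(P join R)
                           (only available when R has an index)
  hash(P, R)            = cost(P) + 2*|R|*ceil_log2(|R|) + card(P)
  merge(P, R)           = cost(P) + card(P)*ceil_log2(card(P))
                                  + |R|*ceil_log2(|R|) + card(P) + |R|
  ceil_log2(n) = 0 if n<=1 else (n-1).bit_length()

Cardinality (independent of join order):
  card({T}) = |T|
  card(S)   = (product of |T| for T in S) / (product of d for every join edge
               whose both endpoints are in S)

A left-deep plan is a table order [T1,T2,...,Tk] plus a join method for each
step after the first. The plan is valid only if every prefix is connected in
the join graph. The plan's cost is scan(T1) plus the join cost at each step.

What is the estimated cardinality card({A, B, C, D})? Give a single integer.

Tables in S: A(40), B(400), C(150), D(400)
Edges inside S: B-C(d=5), B-D(d=50), B-A(d=20), C-D(d=200), C-A(d=3), D-A(d=5)
numerator = 40 * 400 * 150 * 400 = 960000000
denominator = 5 * 50 * 20 * 200 * 3 * 5 = 15000000
card(S) = 960000000 / 15000000 = 64

64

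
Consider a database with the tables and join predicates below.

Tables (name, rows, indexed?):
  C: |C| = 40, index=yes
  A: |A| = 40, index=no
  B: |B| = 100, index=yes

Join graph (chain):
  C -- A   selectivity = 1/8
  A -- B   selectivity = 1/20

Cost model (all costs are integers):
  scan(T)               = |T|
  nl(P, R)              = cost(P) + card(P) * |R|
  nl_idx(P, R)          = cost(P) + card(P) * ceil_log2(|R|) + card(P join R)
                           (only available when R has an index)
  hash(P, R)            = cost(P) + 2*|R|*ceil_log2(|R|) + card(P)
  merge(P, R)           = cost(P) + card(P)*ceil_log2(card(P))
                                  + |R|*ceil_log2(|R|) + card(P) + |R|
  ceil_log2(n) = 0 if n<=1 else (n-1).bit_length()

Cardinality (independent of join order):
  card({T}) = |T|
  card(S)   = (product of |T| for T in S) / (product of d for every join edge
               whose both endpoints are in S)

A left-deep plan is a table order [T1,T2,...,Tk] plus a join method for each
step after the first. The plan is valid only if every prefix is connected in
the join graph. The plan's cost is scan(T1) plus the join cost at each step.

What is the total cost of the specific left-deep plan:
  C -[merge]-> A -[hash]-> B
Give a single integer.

step 1: scan C: cost=40, card=40
step 2: join A via merge
    card(P join A) = 40*40/(8) = 200
    cost = 40 + 40*6 + 40*6 + 40 + 40 = 600
step 3: join B via hash
    card(P join B) = 200*100/(20) = 1000
    cost = 600 + 2*100*7 + 200 = 2200

2200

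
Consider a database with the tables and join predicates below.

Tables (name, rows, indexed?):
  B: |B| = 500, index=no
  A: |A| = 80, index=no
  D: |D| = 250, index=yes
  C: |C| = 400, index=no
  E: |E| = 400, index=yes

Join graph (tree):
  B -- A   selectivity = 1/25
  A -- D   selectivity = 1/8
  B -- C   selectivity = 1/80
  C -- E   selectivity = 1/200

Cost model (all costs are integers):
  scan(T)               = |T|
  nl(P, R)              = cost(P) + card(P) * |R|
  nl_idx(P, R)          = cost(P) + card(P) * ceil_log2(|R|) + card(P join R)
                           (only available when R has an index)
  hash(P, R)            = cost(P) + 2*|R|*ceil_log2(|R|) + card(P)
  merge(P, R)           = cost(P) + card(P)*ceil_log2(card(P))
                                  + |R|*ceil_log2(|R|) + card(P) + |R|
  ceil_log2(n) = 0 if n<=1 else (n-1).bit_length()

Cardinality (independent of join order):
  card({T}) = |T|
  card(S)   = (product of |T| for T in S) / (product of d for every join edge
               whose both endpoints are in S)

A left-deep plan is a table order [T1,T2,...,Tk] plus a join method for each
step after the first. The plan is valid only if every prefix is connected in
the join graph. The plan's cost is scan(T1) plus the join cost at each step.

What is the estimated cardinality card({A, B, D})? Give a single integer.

Tables in S: A(80), B(500), D(250)
Edges inside S: B-A(d=25), A-D(d=8)
numerator = 80 * 500 * 250 = 10000000
denominator = 25 * 8 = 200
card(S) = 10000000 / 200 = 50000

50000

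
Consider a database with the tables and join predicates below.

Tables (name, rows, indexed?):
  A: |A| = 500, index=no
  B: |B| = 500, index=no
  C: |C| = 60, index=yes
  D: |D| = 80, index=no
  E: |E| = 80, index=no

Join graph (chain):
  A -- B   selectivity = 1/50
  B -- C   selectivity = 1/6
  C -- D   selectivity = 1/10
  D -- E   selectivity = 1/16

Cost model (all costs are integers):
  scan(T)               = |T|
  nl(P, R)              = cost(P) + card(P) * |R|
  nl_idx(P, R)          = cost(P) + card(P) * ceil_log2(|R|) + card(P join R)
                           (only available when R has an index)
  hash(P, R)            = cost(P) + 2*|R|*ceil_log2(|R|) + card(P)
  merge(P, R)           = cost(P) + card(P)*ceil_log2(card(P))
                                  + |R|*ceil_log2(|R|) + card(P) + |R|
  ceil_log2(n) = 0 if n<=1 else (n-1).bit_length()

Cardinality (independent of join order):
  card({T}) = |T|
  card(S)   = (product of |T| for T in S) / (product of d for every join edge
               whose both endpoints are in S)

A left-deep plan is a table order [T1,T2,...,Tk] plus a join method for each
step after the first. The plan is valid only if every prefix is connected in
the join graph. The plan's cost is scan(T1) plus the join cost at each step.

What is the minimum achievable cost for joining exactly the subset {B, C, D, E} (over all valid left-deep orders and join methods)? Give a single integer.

Selinger DP over subsets of {B,C,D,E}:
  {B}: scan cost=500, card=500
  {C}: scan cost=60, card=60
  {D}: scan cost=80, card=80
  {E}: scan cost=80, card=80
  {BC}: card=5000; try (C,hash)→1720, (B,merge)→5480, (C,merge)→5920, (C,nl_idx)→8500, (B,hash)→9120, (B,nl)→30060 …(+1); best=1720 via (C,hash)
  {CD}: card=480; try (C,hash)→880, (C,nl_idx)→1040, (D,merge)→1120, (C,merge)→1140, (D,hash)→1240, (D,nl)→4860 …(+1); best=880 via (C,hash)
  {DE}: card=400; try (E,hash)→1280, (D,hash)→1280, (E,merge)→1360, (D,merge)→1360, (E,nl)→6480, (D,nl)→6480; best=1280 via (E,hash)
  {BCD}: card=40000; try (D,hash)→7840, (B,hash)→10360, (B,merge)→10680, (D,merge)→72360, (B,nl)→240880, (D,nl)→401720; best=7840 via (D,hash)
  {CDE}: card=2400; try (C,hash)→2400, (E,hash)→2480, (C,merge)→5700, (C,nl_idx)→6080, (E,merge)→6320, (C,nl)→25280 …(+1); best=2400 via (C,hash)
  {BCDE}: card=200000; try (B,hash)→13800, (B,merge)→38600, (E,hash)→48960, (E,merge)→688480, (B,nl)→1202400, (E,nl)→3207840; best=13800 via (B,hash)

13800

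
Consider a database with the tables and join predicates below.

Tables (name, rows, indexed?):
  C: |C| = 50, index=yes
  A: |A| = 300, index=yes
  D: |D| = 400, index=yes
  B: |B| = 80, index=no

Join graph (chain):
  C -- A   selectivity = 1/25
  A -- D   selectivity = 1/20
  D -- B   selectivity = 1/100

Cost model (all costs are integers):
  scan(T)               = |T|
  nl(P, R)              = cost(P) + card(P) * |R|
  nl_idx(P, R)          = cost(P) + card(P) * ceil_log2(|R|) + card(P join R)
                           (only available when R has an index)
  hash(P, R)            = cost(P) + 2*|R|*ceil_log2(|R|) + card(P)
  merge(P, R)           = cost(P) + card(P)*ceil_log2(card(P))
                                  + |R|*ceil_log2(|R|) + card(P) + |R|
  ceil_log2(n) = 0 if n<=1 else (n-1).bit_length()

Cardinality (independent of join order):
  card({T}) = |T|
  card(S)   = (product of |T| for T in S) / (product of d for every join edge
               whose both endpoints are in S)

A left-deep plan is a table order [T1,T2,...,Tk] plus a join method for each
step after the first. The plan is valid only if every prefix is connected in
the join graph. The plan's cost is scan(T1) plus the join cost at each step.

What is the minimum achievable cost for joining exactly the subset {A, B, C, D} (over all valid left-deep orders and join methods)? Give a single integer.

Selinger DP over subsets of {A,B,C,D}:
  {C}: scan cost=50, card=50
  {A}: scan cost=300, card=300
  {D}: scan cost=400, card=400
  {B}: scan cost=80, card=80
  {AC}: card=600; try (A,nl_idx)→1100, (C,hash)→1200, (C,nl_idx)→2700, (A,merge)→3400, (C,merge)→3650, (A,hash)→5500 …(+2); best=1100 via (A,nl_idx)
  {AD}: card=6000; try (A,hash)→6200, (D,merge)→7300, (A,merge)→7400, (D,hash)→7800, (D,nl_idx)→9000, (A,nl_idx)→10000 …(+2); best=6200 via (A,hash)
  {BD}: card=320; try (D,nl_idx)→1120, (B,hash)→1920, (D,merge)→4720, (B,merge)→5040, (D,hash)→7360, (D,nl)→32080 …(+1); best=1120 via (D,nl_idx)
  {ACD}: card=12000; try (D,hash)→8900, (D,merge)→11700, (C,hash)→12800, (D,nl_idx)→18500, (C,nl_idx)→54200, (C,merge)→90550 …(+2); best=8900 via (D,hash)
  {ABD}: card=4800; try (A,hash)→6840, (A,merge)→7320, (A,nl_idx)→8800, (B,hash)→13320, (B,merge)→90840, (A,nl)→97120 …(+1); best=6840 via (A,hash)
  {ABCD}: card=9600; try (C,hash)→12240, (B,hash)→22020, (C,nl_idx)→45240, (C,merge)→74390, (B,merge)→189540, (C,nl)→246840 …(+1); best=12240 via (C,hash)

12240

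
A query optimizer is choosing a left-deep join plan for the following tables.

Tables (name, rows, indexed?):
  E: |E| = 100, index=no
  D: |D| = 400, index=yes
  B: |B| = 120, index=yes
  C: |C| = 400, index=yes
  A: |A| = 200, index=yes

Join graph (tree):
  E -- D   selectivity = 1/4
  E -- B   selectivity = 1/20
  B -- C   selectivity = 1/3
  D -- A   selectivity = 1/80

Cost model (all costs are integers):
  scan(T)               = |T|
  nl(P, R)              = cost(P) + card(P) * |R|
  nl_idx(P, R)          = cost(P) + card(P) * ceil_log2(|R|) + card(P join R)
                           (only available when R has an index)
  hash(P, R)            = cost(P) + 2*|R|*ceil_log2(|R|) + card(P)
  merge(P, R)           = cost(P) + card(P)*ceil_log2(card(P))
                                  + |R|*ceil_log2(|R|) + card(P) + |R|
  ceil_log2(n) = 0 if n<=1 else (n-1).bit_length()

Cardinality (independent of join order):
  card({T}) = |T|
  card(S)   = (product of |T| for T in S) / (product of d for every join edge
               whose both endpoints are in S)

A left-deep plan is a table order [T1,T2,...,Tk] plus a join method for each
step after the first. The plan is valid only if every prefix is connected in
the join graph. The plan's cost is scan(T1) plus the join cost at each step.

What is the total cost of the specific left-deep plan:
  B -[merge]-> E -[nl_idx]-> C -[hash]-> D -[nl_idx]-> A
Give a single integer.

step 1: scan B: cost=120, card=120
step 2: join E via merge
    card(P join E) = 120*100/(20) = 600
    cost = 120 + 120*7 + 100*7 + 120 + 100 = 1880
step 3: join C via nl_idx
    card(P join C) = 600*400/(3) = 80000
    cost = 1880 + 600*9 + 80000 = 87280
step 4: join D via hash
    card(P join D) = 80000*400/(4) = 8000000
    cost = 87280 + 2*400*9 + 80000 = 174480
step 5: join A via nl_idx
    card(P join A) = 8000000*200/(80) = 20000000
    cost = 174480 + 8000000*8 + 20000000 = 84174480

84174480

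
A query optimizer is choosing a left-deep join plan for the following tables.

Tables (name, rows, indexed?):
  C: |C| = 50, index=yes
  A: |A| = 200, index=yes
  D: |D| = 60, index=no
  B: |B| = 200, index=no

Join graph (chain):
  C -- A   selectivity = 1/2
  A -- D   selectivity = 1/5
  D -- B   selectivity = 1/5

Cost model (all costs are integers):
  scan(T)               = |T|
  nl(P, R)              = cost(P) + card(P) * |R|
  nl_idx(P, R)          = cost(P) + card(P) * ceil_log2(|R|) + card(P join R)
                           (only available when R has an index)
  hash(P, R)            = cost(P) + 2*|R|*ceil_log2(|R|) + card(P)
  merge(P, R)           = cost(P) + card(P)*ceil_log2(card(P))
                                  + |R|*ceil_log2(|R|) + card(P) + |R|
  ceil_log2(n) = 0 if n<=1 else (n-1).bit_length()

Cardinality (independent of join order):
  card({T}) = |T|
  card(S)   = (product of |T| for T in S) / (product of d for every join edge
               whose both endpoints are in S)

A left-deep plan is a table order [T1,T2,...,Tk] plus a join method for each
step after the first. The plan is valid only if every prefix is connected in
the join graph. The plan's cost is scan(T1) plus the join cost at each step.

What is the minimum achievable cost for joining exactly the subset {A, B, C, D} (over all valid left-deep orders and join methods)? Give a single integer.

67320

Selinger DP over subsets of {A,B,C,D}:
  {C}: scan cost=50, card=50
  {A}: scan cost=200, card=200
  {D}: scan cost=60, card=60
  {B}: scan cost=200, card=200
  {AC}: card=5000; try (C,hash)→1000, (A,merge)→2200, (C,merge)→2350, (A,hash)→3300, (A,nl_idx)→5450, (C,nl_idx)→6400 …(+2); best=1000 via (C,hash)
  {AD}: card=2400; try (D,hash)→1120, (A,merge)→2280, (D,merge)→2420, (A,nl_idx)→2940, (A,hash)→3320, (A,nl)→12060 …(+1); best=1120 via (D,hash)
  {BD}: card=2400; try (D,hash)→1120, (B,merge)→2280, (D,merge)→2420, (B,hash)→3320, (B,nl)→12060, (D,nl)→12200; best=1120 via (D,hash)
  {ACD}: card=60000; try (C,hash)→4120, (D,hash)→6720, (C,merge)→32670, (D,merge)→71420, (C,nl_idx)→75520, (C,nl)→121120 …(+1); best=4120 via (C,hash)
  {ABD}: card=96000; try (B,hash)→6720, (A,hash)→6720, (B,merge)→34120, (A,merge)→34120, (A,nl_idx)→116320, (B,nl)→481120 …(+1); best=6720 via (B,hash)
  {ABCD}: card=2400000; try (B,hash)→67320, (C,hash)→103320, (B,merge)→1025920, (C,merge)→1735070, (C,nl_idx)→2982720, (C,nl)→4806720 …(+1); best=67320 via (B,hash)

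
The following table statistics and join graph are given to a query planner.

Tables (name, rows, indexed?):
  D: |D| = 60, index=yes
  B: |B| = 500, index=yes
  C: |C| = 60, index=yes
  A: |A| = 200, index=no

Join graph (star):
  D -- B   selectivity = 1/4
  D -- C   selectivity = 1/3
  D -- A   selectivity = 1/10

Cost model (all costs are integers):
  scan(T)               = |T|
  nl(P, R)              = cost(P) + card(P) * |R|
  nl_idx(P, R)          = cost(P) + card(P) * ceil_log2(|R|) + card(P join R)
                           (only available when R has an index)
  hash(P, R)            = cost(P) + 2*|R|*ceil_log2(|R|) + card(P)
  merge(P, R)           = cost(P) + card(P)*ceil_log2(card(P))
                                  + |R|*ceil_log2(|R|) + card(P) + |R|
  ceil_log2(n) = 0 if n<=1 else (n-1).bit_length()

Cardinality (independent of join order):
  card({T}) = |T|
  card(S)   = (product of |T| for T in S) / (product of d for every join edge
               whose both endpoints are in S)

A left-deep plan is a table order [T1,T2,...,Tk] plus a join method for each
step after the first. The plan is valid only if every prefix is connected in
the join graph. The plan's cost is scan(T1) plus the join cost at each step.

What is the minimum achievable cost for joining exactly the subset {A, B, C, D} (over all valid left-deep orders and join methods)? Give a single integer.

Selinger DP over subsets of {A,B,C,D}:
  {D}: scan cost=60, card=60
  {B}: scan cost=500, card=500
  {C}: scan cost=60, card=60
  {A}: scan cost=200, card=200
  {BD}: card=7500; try (D,hash)→1720, (B,merge)→5480, (D,merge)→5920, (B,nl_idx)→8100, (B,hash)→9120, (D,nl_idx)→11000 …(+2); best=1720 via (D,hash)
  {CD}: card=1200; try (D,hash)→840, (C,hash)→840, (D,merge)→900, (C,merge)→900, (D,nl_idx)→1620, (C,nl_idx)→1620 …(+2); best=840 via (D,hash)
  {AD}: card=1200; try (D,hash)→1120, (A,merge)→2280, (D,merge)→2420, (D,nl_idx)→2600, (A,hash)→3320, (A,nl)→12060 …(+1); best=1120 via (D,hash)
  {BCD}: card=150000; try (C,hash)→9940, (B,hash)→11040, (B,merge)→20240, (C,merge)→107140, (B,nl_idx)→161640, (C,nl_idx)→196720 …(+2); best=9940 via (C,hash)
  {ABD}: card=150000; try (B,hash)→11320, (A,hash)→12420, (B,merge)→20520, (A,merge)→108520, (B,nl_idx)→161920, (B,nl)→601120 …(+1); best=11320 via (B,hash)
  {ACD}: card=24000; try (C,hash)→3040, (A,hash)→5240, (C,merge)→15940, (A,merge)→17040, (C,nl_idx)→32320, (C,nl)→73120 …(+1); best=3040 via (C,hash)
  {ABCD}: card=3000000; try (B,hash)→36040, (C,hash)→162040, (A,hash)→163140, (B,merge)→392040, (C,merge)→2861740, (A,merge)→2861740 …(+5); best=36040 via (B,hash)

36040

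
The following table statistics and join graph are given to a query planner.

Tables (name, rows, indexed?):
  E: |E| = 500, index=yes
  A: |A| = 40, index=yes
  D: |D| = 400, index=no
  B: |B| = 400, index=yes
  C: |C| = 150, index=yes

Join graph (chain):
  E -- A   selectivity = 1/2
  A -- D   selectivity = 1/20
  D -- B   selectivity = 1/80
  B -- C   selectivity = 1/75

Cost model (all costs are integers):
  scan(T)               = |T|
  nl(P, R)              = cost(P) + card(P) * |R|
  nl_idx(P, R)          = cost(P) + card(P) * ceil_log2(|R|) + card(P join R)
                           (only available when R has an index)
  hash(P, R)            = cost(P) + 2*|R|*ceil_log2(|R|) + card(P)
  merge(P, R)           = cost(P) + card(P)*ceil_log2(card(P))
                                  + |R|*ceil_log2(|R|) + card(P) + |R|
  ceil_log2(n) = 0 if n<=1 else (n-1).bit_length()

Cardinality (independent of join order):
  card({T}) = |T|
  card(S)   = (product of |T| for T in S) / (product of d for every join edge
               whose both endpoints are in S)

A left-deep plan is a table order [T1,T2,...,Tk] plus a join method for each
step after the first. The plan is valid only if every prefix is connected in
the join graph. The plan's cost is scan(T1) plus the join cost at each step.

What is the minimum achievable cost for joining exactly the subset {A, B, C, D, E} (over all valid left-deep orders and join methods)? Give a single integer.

31780

Selinger DP over subsets of {A,B,C,D,E}:
  {E}: scan cost=500, card=500
  {A}: scan cost=40, card=40
  {D}: scan cost=400, card=400
  {B}: scan cost=400, card=400
  {C}: scan cost=150, card=150
  {AE}: card=10000; try (A,hash)→1480, (E,merge)→5320, (A,merge)→5780, (E,hash)→9080, (E,nl_idx)→10400, (A,nl_idx)→13500 …(+2); best=1480 via (A,hash)
  {AD}: card=800; try (A,hash)→1280, (A,nl_idx)→3600, (D,merge)→4320, (A,merge)→4680, (D,hash)→7280, (D,nl)→16040 …(+1); best=1280 via (A,hash)
  {BD}: card=2000; try (B,nl_idx)→6000, (D,hash)→8000, (B,hash)→8000, (D,merge)→8400, (B,merge)→8400, (D,nl)→160400 …(+1); best=6000 via (B,nl_idx)
  {BC}: card=800; try (B,nl_idx)→2300, (C,hash)→3200, (C,nl_idx)→4400, (B,merge)→5500, (C,merge)→5750, (B,hash)→7500 …(+2); best=2300 via (B,nl_idx)
  {ADE}: card=200000; try (E,hash)→11080, (E,merge)→15080, (D,hash)→18680, (D,merge)→155480, (E,nl_idx)→208480, (E,nl)→401280 …(+1); best=11080 via (E,hash)
  {ABD}: card=4000; try (A,hash)→8480, (B,hash)→9280, (B,nl_idx)→12480, (B,merge)→14080, (A,nl_idx)→22000, (A,merge)→30280 …(+2); best=8480 via (A,hash)
  {BCD}: card=4000; try (D,hash)→10300, (C,hash)→10400, (D,merge)→15100, (C,nl_idx)→26000, (C,merge)→31350, (C,nl)→306000 …(+1); best=10300 via (D,hash)
  {ABDE}: card=1000000; try (E,hash)→21480, (E,merge)→65480, (B,hash)→218280, (E,nl_idx)→1044480, (E,nl)→2008480, (B,nl_idx)→2811080 …(+2); best=21480 via (E,hash)
  {ABCD}: card=8000; try (A,hash)→14780, (C,hash)→14880, (A,nl_idx)→42300, (C,nl_idx)→48480, (C,merge)→61830, (A,merge)→62580 …(+2); best=14780 via (A,hash)
  {ABCDE}: card=2000000; try (E,hash)→31780, (E,merge)→131780, (C,hash)→1023880, (E,nl_idx)→2086780, (E,nl)→4014780, (C,nl_idx)→10021480 …(+2); best=31780 via (E,hash)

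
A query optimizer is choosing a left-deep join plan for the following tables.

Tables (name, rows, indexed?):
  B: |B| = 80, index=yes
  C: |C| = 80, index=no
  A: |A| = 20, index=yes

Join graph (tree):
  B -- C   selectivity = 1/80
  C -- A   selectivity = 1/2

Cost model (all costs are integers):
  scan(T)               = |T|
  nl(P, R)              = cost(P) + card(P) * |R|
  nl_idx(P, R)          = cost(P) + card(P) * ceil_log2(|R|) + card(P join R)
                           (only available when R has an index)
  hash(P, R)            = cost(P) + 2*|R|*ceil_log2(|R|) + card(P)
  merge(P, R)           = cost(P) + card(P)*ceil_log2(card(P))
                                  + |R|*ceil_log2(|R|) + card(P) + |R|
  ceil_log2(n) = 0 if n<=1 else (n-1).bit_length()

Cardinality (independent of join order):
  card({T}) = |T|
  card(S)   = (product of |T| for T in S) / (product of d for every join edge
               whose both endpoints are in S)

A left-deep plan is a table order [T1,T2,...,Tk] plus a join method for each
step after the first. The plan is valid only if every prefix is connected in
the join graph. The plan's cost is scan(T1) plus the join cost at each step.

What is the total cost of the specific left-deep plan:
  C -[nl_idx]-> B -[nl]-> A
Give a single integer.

step 1: scan C: cost=80, card=80
step 2: join B via nl_idx
    card(P join B) = 80*80/(80) = 80
    cost = 80 + 80*7 + 80 = 720
step 3: join A via nl
    card(P join A) = 80*20/(2) = 800
    cost = 720 + 80*20 = 2320

2320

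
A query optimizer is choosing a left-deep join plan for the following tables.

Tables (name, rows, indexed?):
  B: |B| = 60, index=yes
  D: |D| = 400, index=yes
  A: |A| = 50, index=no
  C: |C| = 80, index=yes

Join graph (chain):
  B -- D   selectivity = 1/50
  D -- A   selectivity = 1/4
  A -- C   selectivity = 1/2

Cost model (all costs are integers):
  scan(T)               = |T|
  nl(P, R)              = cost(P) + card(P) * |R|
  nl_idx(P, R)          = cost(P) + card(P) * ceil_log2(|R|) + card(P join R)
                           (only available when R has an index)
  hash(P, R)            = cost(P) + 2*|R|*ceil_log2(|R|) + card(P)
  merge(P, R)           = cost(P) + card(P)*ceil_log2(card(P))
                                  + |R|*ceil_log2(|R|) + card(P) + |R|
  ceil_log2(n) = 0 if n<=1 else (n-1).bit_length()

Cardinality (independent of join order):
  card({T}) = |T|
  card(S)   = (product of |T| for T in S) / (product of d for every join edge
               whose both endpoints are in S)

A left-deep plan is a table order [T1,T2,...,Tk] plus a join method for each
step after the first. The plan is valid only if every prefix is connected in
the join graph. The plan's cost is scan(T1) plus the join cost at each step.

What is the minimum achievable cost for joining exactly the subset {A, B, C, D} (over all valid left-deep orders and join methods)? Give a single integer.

Selinger DP over subsets of {A,B,C,D}:
  {B}: scan cost=60, card=60
  {D}: scan cost=400, card=400
  {A}: scan cost=50, card=50
  {C}: scan cost=80, card=80
  {BD}: card=480; try (D,nl_idx)→1080, (B,hash)→1520, (B,nl_idx)→3280, (D,merge)→4480, (B,merge)→4820, (D,hash)→7320 …(+2); best=1080 via (D,nl_idx)
  {AD}: card=5000; try (A,hash)→1400, (D,merge)→4400, (A,merge)→4750, (D,nl_idx)→5500, (D,hash)→7300, (D,nl)→20050 …(+1); best=1400 via (A,hash)
  {AC}: card=2000; try (A,hash)→760, (C,merge)→1040, (A,merge)→1070, (C,hash)→1220, (C,nl_idx)→2400, (C,nl)→4050 …(+1); best=760 via (A,hash)
  {ABD}: card=6000; try (A,hash)→2160, (A,merge)→6230, (B,hash)→7120, (A,nl)→25080, (B,nl_idx)→37400, (B,merge)→71820 …(+1); best=2160 via (A,hash)
  {ACD}: card=200000; try (C,hash)→7520, (D,hash)→9960, (D,merge)→28760, (C,merge)→72040, (D,nl_idx)→218760, (C,nl_idx)→236400 …(+2); best=7520 via (C,hash)
  {ABCD}: card=240000; try (C,hash)→9280, (C,merge)→86800, (B,hash)→208240, (C,nl_idx)→284160, (C,nl)→482160, (B,nl_idx)→1447520 …(+2); best=9280 via (C,hash)

9280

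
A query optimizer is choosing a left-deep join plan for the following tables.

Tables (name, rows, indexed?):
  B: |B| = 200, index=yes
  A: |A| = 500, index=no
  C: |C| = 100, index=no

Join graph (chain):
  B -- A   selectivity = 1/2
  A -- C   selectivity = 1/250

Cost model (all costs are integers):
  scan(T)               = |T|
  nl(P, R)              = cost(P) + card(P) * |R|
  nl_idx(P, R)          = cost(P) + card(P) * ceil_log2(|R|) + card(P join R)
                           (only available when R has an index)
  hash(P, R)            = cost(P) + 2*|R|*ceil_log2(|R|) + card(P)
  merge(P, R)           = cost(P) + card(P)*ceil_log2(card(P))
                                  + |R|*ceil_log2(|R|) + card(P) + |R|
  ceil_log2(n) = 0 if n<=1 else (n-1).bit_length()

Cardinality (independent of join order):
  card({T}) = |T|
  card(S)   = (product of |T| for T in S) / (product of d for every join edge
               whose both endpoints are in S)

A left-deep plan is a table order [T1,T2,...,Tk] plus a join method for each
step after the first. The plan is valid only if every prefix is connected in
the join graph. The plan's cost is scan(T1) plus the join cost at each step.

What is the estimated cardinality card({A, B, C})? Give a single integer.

Tables in S: A(500), B(200), C(100)
Edges inside S: B-A(d=2), A-C(d=250)
numerator = 500 * 200 * 100 = 10000000
denominator = 2 * 250 = 500
card(S) = 10000000 / 500 = 20000

20000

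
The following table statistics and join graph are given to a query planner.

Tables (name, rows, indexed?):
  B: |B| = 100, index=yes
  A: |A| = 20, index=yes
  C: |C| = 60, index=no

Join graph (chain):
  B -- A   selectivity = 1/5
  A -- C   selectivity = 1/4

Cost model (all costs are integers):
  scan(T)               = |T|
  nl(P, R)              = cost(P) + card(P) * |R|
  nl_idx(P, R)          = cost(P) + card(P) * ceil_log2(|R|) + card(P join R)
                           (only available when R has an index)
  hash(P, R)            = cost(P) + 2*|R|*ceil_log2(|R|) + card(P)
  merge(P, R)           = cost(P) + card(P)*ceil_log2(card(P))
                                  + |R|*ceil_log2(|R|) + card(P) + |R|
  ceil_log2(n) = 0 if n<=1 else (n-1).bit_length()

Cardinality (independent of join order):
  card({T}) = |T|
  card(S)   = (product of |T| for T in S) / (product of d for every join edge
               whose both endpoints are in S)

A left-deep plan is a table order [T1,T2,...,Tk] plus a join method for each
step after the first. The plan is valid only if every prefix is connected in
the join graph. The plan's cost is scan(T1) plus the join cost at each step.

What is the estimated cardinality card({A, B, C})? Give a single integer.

6000

Tables in S: A(20), B(100), C(60)
Edges inside S: B-A(d=5), A-C(d=4)
numerator = 20 * 100 * 60 = 120000
denominator = 5 * 4 = 20
card(S) = 120000 / 20 = 6000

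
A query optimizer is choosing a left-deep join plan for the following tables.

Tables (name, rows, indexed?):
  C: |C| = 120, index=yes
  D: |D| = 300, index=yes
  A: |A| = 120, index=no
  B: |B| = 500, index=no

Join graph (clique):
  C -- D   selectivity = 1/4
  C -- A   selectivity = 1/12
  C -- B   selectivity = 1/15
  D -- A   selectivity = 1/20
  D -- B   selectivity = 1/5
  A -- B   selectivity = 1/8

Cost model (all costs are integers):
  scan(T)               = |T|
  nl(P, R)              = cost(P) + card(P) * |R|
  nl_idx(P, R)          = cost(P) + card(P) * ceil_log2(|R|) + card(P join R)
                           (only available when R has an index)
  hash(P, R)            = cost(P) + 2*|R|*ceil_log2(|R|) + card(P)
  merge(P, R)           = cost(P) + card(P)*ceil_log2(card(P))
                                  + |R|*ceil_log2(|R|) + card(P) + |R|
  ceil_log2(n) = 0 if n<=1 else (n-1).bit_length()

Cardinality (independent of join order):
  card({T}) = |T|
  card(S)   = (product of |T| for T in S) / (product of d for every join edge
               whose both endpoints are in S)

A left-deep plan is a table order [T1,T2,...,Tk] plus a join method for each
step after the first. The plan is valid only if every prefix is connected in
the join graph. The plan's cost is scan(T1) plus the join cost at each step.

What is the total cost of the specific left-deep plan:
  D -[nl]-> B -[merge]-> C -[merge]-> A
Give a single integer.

step 1: scan D: cost=300, card=300
step 2: join B via nl
    card(P join B) = 300*500/(5) = 30000
    cost = 300 + 300*500 = 150300
step 3: join C via merge
    card(P join C) = 30000*120/(4*15) = 60000
    cost = 150300 + 30000*15 + 120*7 + 30000 + 120 = 631260
step 4: join A via merge
    card(P join A) = 60000*120/(12*20*8) = 3750
    cost = 631260 + 60000*16 + 120*7 + 60000 + 120 = 1652220

1652220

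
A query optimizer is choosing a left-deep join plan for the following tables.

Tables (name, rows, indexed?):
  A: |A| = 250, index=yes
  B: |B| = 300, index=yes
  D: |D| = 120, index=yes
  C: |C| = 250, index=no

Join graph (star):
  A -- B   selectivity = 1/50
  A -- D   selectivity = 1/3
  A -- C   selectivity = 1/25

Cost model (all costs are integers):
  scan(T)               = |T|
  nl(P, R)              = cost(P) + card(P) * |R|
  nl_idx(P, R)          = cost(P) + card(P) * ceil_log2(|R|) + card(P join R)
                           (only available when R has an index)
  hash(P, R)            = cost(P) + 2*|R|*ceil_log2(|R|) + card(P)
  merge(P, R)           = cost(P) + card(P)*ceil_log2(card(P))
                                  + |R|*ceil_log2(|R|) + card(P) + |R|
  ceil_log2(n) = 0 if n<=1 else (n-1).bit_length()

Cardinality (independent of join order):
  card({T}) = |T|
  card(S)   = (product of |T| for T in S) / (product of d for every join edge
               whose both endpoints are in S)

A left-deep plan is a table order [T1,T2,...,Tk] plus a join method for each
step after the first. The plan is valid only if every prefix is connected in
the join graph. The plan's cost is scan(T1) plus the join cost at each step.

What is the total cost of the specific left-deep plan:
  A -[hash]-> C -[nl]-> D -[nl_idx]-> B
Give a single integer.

1804500

step 1: scan A: cost=250, card=250
step 2: join C via hash
    card(P join C) = 250*250/(25) = 2500
    cost = 250 + 2*250*8 + 250 = 4500
step 3: join D via nl
    card(P join D) = 2500*120/(3) = 100000
    cost = 4500 + 2500*120 = 304500
step 4: join B via nl_idx
    card(P join B) = 100000*300/(50) = 600000
    cost = 304500 + 100000*9 + 600000 = 1804500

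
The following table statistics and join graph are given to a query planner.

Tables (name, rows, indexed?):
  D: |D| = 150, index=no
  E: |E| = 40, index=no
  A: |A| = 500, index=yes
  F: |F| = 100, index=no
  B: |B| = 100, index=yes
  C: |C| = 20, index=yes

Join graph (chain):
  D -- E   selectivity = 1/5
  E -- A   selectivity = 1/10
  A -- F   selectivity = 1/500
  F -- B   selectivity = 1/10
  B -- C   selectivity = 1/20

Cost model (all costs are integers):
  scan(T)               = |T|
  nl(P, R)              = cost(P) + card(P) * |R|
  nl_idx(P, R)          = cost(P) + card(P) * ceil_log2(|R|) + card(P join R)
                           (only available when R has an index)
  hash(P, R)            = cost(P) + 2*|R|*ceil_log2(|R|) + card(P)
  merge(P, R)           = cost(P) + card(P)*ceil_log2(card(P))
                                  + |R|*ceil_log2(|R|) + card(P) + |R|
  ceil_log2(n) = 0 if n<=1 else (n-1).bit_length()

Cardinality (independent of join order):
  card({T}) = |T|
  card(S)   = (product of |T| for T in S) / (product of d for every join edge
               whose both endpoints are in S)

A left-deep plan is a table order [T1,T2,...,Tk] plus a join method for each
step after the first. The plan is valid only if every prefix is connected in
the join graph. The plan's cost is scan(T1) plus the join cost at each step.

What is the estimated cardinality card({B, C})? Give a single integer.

100

Tables in S: B(100), C(20)
Edges inside S: B-C(d=20)
numerator = 100 * 20 = 2000
denominator = 20 = 20
card(S) = 2000 / 20 = 100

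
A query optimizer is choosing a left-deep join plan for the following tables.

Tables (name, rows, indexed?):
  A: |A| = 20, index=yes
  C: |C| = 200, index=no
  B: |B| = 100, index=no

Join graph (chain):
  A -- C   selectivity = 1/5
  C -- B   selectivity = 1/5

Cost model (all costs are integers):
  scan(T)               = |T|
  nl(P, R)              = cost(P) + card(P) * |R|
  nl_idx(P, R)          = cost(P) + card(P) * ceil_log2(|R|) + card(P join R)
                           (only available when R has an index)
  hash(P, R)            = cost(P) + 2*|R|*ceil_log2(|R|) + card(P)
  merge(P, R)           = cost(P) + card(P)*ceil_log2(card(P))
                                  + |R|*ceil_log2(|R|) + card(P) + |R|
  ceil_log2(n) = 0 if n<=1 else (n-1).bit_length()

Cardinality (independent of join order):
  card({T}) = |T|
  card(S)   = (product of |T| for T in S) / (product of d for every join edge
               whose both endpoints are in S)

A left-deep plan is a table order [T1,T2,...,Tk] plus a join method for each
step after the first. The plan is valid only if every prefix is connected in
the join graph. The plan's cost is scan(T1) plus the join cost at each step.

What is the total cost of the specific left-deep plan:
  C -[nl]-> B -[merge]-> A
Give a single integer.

step 1: scan C: cost=200, card=200
step 2: join B via nl
    card(P join B) = 200*100/(5) = 4000
    cost = 200 + 200*100 = 20200
step 3: join A via merge
    card(P join A) = 4000*20/(5) = 16000
    cost = 20200 + 4000*12 + 20*5 + 4000 + 20 = 72320

72320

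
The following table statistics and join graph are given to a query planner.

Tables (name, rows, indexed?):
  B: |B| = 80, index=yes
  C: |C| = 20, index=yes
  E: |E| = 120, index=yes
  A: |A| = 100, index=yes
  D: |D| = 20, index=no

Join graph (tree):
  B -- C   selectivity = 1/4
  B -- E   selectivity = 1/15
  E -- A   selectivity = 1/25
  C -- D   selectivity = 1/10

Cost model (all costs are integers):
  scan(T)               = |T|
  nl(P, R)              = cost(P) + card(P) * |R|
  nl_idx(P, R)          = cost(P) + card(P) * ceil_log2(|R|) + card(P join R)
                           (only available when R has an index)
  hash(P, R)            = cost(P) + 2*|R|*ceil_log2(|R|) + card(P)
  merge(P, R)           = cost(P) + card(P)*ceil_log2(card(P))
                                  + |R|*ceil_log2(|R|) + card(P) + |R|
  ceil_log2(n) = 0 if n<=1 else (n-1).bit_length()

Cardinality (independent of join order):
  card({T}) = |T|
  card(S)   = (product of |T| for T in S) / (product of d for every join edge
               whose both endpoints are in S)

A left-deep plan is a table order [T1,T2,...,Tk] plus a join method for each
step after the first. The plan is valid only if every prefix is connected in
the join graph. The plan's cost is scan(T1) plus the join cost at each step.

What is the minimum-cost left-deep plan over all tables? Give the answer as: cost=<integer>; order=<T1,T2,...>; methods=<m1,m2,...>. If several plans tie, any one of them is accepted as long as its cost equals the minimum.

Selinger DP (subsets sized 1..n):
  {B}: scan cost=80, card=80
  {C}: scan cost=20, card=20
  {E}: scan cost=120, card=120
  {A}: scan cost=100, card=100
  {D}: scan cost=20, card=20
  {BC}: card=400; try (C,hash)→360, (B,nl_idx)→560, (B,merge)→780, (C,merge)→840, (C,nl_idx)→880, (B,hash)→1160 …(+2); best=360 via (C,hash)
  {BE}: card=640; try (E,nl_idx)→1280, (B,hash)→1360, (B,nl_idx)→1600, (E,merge)→1680, (B,merge)→1720, (E,hash)→1840 …(+2); best=1280 via (E,nl_idx)
  {CD}: card=40; try (C,nl_idx)→160, (D,hash)→240, (C,hash)→240, (D,merge)→260, (C,merge)→260, (D,nl)→420 …(+1); best=160 via (C,nl_idx)
  {AE}: card=480; try (E,nl_idx)→1280, (A,nl_idx)→1440, (A,hash)→1640, (E,merge)→1860, (E,hash)→1880, (A,merge)→1880 …(+2); best=1280 via (E,nl_idx)
  {BCE}: card=3200; try (C,hash)→2120, (E,hash)→2440, (E,merge)→5320, (E,nl_idx)→6360, (C,nl_idx)→7680, (C,merge)→8440 …(+2); best=2120 via (C,hash)
  {BCD}: card=800; try (D,hash)→960, (B,merge)→1080, (B,nl_idx)→1240, (B,hash)→1320, (B,nl)→3360, (D,merge)→4480 …(+1); best=960 via (D,hash)
  {ABE}: card=2560; try (B,hash)→2880, (A,hash)→3320, (B,merge)→6720, (B,nl_idx)→7200, (A,nl_idx)→8320, (A,merge)→9120 …(+2); best=2880 via (B,hash)
  {ABCE}: card=12800; try (C,hash)→5640, (A,hash)→6720, (C,nl_idx)→28480, (C,merge)→36280, (A,nl_idx)→37320, (A,merge)→44520 …(+2); best=5640 via (C,hash)
  {BCDE}: card=6400; try (E,hash)→3440, (D,hash)→5520, (E,merge)→10720, (E,nl_idx)→12960, (D,merge)→43840, (D,nl)→66120 …(+1); best=3440 via (E,hash)
  {ABCDE}: card=25600; try (A,hash)→11240, (D,hash)→18640, (A,nl_idx)→73840, (A,merge)→93840, (D,merge)→197760, (D,nl)→261640 …(+1); best=11240 via (A,hash)

cost=11240; order=B,C,D,E,A; methods=hash,hash,hash,hash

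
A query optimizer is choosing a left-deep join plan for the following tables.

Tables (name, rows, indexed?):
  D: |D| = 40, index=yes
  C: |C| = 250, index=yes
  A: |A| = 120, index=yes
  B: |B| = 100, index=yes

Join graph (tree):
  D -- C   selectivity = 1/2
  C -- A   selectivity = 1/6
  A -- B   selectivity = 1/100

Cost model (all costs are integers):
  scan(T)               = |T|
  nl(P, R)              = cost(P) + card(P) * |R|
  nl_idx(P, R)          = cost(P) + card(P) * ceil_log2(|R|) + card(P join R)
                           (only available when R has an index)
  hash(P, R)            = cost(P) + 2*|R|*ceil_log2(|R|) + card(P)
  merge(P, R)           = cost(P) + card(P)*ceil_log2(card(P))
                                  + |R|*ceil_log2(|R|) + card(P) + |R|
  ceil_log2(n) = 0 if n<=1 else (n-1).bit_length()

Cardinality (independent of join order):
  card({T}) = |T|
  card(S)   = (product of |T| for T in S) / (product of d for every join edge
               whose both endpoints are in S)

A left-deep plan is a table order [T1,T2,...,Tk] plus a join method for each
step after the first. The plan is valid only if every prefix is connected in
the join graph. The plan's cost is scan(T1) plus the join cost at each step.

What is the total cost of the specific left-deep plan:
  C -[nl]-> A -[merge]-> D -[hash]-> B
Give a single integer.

step 1: scan C: cost=250, card=250
step 2: join A via nl
    card(P join A) = 250*120/(6) = 5000
    cost = 250 + 250*120 = 30250
step 3: join D via merge
    card(P join D) = 5000*40/(2) = 100000
    cost = 30250 + 5000*13 + 40*6 + 5000 + 40 = 100530
step 4: join B via hash
    card(P join B) = 100000*100/(100) = 100000
    cost = 100530 + 2*100*7 + 100000 = 201930

201930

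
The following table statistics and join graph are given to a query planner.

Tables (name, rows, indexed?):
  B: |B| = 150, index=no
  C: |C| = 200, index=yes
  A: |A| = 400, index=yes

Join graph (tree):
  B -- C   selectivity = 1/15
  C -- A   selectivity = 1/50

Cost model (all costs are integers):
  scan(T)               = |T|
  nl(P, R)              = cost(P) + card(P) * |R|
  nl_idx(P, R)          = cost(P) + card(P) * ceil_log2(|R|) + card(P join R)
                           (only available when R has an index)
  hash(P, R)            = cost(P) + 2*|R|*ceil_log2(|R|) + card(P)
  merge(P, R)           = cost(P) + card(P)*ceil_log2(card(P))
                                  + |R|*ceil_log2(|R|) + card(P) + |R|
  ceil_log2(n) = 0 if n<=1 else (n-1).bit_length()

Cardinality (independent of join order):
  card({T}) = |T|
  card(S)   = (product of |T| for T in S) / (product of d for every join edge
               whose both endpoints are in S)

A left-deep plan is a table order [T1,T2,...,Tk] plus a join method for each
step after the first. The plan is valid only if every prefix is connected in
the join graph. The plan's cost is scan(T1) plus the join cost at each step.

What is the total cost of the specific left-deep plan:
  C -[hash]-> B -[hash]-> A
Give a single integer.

12000

step 1: scan C: cost=200, card=200
step 2: join B via hash
    card(P join B) = 200*150/(15) = 2000
    cost = 200 + 2*150*8 + 200 = 2800
step 3: join A via hash
    card(P join A) = 2000*400/(50) = 16000
    cost = 2800 + 2*400*9 + 2000 = 12000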